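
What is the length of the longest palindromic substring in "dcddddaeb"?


Input: "dcddddaeb"
Checking substrings for palindromes:
  [2:6] "dddd" (len 4) => palindrome
  [0:3] "dcd" (len 3) => palindrome
  [2:5] "ddd" (len 3) => palindrome
  [3:6] "ddd" (len 3) => palindrome
  [2:4] "dd" (len 2) => palindrome
  [3:5] "dd" (len 2) => palindrome
Longest palindromic substring: "dddd" with length 4

4


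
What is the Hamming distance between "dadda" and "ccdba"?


Comparing "dadda" and "ccdba" position by position:
  Position 0: 'd' vs 'c' => differ
  Position 1: 'a' vs 'c' => differ
  Position 2: 'd' vs 'd' => same
  Position 3: 'd' vs 'b' => differ
  Position 4: 'a' vs 'a' => same
Total differences (Hamming distance): 3

3


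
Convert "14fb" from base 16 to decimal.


Input: "14fb" in base 16
Positional expansion:
  Digit '1' (value 1) x 16^3 = 4096
  Digit '4' (value 4) x 16^2 = 1024
  Digit 'f' (value 15) x 16^1 = 240
  Digit 'b' (value 11) x 16^0 = 11
Sum = 5371

5371


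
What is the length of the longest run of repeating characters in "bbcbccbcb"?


Input: "bbcbccbcb"
Scanning for longest run:
  Position 1 ('b'): continues run of 'b', length=2
  Position 2 ('c'): new char, reset run to 1
  Position 3 ('b'): new char, reset run to 1
  Position 4 ('c'): new char, reset run to 1
  Position 5 ('c'): continues run of 'c', length=2
  Position 6 ('b'): new char, reset run to 1
  Position 7 ('c'): new char, reset run to 1
  Position 8 ('b'): new char, reset run to 1
Longest run: 'b' with length 2

2


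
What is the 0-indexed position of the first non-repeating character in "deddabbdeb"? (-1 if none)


Input: deddabbdeb
Character frequencies:
  'a': 1
  'b': 3
  'd': 4
  'e': 2
Scanning left to right for freq == 1:
  Position 0 ('d'): freq=4, skip
  Position 1 ('e'): freq=2, skip
  Position 2 ('d'): freq=4, skip
  Position 3 ('d'): freq=4, skip
  Position 4 ('a'): unique! => answer = 4

4


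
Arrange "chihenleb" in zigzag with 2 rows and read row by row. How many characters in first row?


Zigzag "chihenleb" into 2 rows:
Placing characters:
  'c' => row 0
  'h' => row 1
  'i' => row 0
  'h' => row 1
  'e' => row 0
  'n' => row 1
  'l' => row 0
  'e' => row 1
  'b' => row 0
Rows:
  Row 0: "cielb"
  Row 1: "hhne"
First row length: 5

5


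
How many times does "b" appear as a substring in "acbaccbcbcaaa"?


Searching for "b" in "acbaccbcbcaaa"
Scanning each position:
  Position 0: "a" => no
  Position 1: "c" => no
  Position 2: "b" => MATCH
  Position 3: "a" => no
  Position 4: "c" => no
  Position 5: "c" => no
  Position 6: "b" => MATCH
  Position 7: "c" => no
  Position 8: "b" => MATCH
  Position 9: "c" => no
  Position 10: "a" => no
  Position 11: "a" => no
  Position 12: "a" => no
Total occurrences: 3

3


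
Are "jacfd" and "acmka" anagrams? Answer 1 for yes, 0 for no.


Strings: "jacfd", "acmka"
Sorted first:  acdfj
Sorted second: aackm
Differ at position 1: 'c' vs 'a' => not anagrams

0


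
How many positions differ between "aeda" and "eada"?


Comparing "aeda" and "eada" position by position:
  Position 0: 'a' vs 'e' => DIFFER
  Position 1: 'e' vs 'a' => DIFFER
  Position 2: 'd' vs 'd' => same
  Position 3: 'a' vs 'a' => same
Positions that differ: 2

2


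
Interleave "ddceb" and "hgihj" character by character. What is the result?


Interleaving "ddceb" and "hgihj":
  Position 0: 'd' from first, 'h' from second => "dh"
  Position 1: 'd' from first, 'g' from second => "dg"
  Position 2: 'c' from first, 'i' from second => "ci"
  Position 3: 'e' from first, 'h' from second => "eh"
  Position 4: 'b' from first, 'j' from second => "bj"
Result: dhdgciehbj

dhdgciehbj


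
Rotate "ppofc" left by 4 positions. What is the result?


Input: "ppofc", rotate left by 4
First 4 characters: "ppof"
Remaining characters: "c"
Concatenate remaining + first: "c" + "ppof" = "cppof"

cppof


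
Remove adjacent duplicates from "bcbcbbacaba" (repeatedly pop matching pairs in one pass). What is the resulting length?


Input: bcbcbbacaba
Stack-based adjacent duplicate removal:
  Read 'b': push. Stack: b
  Read 'c': push. Stack: bc
  Read 'b': push. Stack: bcb
  Read 'c': push. Stack: bcbc
  Read 'b': push. Stack: bcbcb
  Read 'b': matches stack top 'b' => pop. Stack: bcbc
  Read 'a': push. Stack: bcbca
  Read 'c': push. Stack: bcbcac
  Read 'a': push. Stack: bcbcaca
  Read 'b': push. Stack: bcbcacab
  Read 'a': push. Stack: bcbcacaba
Final stack: "bcbcacaba" (length 9)

9


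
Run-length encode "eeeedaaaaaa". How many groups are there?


Input: eeeedaaaaaa
Scanning for consecutive runs:
  Group 1: 'e' x 4 (positions 0-3)
  Group 2: 'd' x 1 (positions 4-4)
  Group 3: 'a' x 6 (positions 5-10)
Total groups: 3

3


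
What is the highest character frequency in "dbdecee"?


Input: dbdecee
Character counts:
  'b': 1
  'c': 1
  'd': 2
  'e': 3
Maximum frequency: 3

3


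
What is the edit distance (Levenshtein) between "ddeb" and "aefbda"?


Computing edit distance: "ddeb" -> "aefbda"
DP table:
           a    e    f    b    d    a
      0    1    2    3    4    5    6
  d   1    1    2    3    4    4    5
  d   2    2    2    3    4    4    5
  e   3    3    2    3    4    5    5
  b   4    4    3    3    3    4    5
Edit distance = dp[4][6] = 5

5


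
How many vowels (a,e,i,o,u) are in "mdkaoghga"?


Input: mdkaoghga
Checking each character:
  'm' at position 0: consonant
  'd' at position 1: consonant
  'k' at position 2: consonant
  'a' at position 3: vowel (running total: 1)
  'o' at position 4: vowel (running total: 2)
  'g' at position 5: consonant
  'h' at position 6: consonant
  'g' at position 7: consonant
  'a' at position 8: vowel (running total: 3)
Total vowels: 3

3


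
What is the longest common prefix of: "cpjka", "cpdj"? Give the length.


Words: cpjka, cpdj
  Position 0: all 'c' => match
  Position 1: all 'p' => match
  Position 2: ('j', 'd') => mismatch, stop
LCP = "cp" (length 2)

2


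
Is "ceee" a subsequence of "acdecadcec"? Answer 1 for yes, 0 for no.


Check if "ceee" is a subsequence of "acdecadcec"
Greedy scan:
  Position 0 ('a'): no match needed
  Position 1 ('c'): matches sub[0] = 'c'
  Position 2 ('d'): no match needed
  Position 3 ('e'): matches sub[1] = 'e'
  Position 4 ('c'): no match needed
  Position 5 ('a'): no match needed
  Position 6 ('d'): no match needed
  Position 7 ('c'): no match needed
  Position 8 ('e'): matches sub[2] = 'e'
  Position 9 ('c'): no match needed
Only matched 3/4 characters => not a subsequence

0


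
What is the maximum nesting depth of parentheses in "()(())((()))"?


Input: "()(())((()))"
Tracking depth:
  Position 0 '(': depth becomes 1
  Position 1 ')': depth becomes 0
  Position 2 '(': depth becomes 1
  Position 3 '(': depth becomes 2
  Position 4 ')': depth becomes 1
  Position 5 ')': depth becomes 0
  Position 6 '(': depth becomes 1
  Position 7 '(': depth becomes 2
  Position 8 '(': depth becomes 3
  Position 9 ')': depth becomes 2
  Position 10 ')': depth becomes 1
  Position 11 ')': depth becomes 0
Maximum depth reached: 3

3


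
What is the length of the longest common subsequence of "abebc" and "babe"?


LCS of "abebc" and "babe"
DP table:
           b    a    b    e
      0    0    0    0    0
  a   0    0    1    1    1
  b   0    1    1    2    2
  e   0    1    1    2    3
  b   0    1    1    2    3
  c   0    1    1    2    3
LCS length = dp[5][4] = 3

3


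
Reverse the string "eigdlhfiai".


Input: eigdlhfiai
Reading characters right to left:
  Position 9: 'i'
  Position 8: 'a'
  Position 7: 'i'
  Position 6: 'f'
  Position 5: 'h'
  Position 4: 'l'
  Position 3: 'd'
  Position 2: 'g'
  Position 1: 'i'
  Position 0: 'e'
Reversed: iaifhldgie

iaifhldgie


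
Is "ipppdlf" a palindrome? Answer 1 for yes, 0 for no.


Input: ipppdlf
Reversed: fldpppi
  Compare pos 0 ('i') with pos 6 ('f'): MISMATCH
  Compare pos 1 ('p') with pos 5 ('l'): MISMATCH
  Compare pos 2 ('p') with pos 4 ('d'): MISMATCH
Result: not a palindrome

0


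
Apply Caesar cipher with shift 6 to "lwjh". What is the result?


Caesar cipher: shift "lwjh" by 6
  'l' (pos 11) + 6 = pos 17 = 'r'
  'w' (pos 22) + 6 = pos 2 = 'c'
  'j' (pos 9) + 6 = pos 15 = 'p'
  'h' (pos 7) + 6 = pos 13 = 'n'
Result: rcpn

rcpn


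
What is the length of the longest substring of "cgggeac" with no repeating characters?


Input: "cgggeac"
Sliding window (track last position of each char):
  Position 0 ('c'): window [0,0] length 1 -- new best
  Position 1 ('g'): window [0,1] length 2 -- new best
  Position 2 ('g'): repeat (last at 1), move window start to 2
  Position 2 ('g'): window [2,2] length 1
  Position 3 ('g'): repeat (last at 2), move window start to 3
  Position 3 ('g'): window [3,3] length 1
  Position 4 ('e'): window [3,4] length 2
  Position 5 ('a'): window [3,5] length 3 -- new best
  Position 6 ('c'): window [3,6] length 4 -- new best
Longest substring with no repeats: "geac" with length 4

4


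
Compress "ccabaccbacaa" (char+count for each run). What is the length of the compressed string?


Input: ccabaccbacaa
Runs:
  'c' x 2 => "c2"
  'a' x 1 => "a1"
  'b' x 1 => "b1"
  'a' x 1 => "a1"
  'c' x 2 => "c2"
  'b' x 1 => "b1"
  'a' x 1 => "a1"
  'c' x 1 => "c1"
  'a' x 2 => "a2"
Compressed: "c2a1b1a1c2b1a1c1a2"
Compressed length: 18

18


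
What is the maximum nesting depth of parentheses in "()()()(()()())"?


Input: "()()()(()()())"
Tracking depth:
  Position 0 '(': depth becomes 1
  Position 1 ')': depth becomes 0
  Position 2 '(': depth becomes 1
  Position 3 ')': depth becomes 0
  Position 4 '(': depth becomes 1
  Position 5 ')': depth becomes 0
  Position 6 '(': depth becomes 1
  Position 7 '(': depth becomes 2
  Position 8 ')': depth becomes 1
  Position 9 '(': depth becomes 2
  Position 10 ')': depth becomes 1
  Position 11 '(': depth becomes 2
  Position 12 ')': depth becomes 1
  Position 13 ')': depth becomes 0
Maximum depth reached: 2

2


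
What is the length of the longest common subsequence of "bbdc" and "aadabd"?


LCS of "bbdc" and "aadabd"
DP table:
           a    a    d    a    b    d
      0    0    0    0    0    0    0
  b   0    0    0    0    0    1    1
  b   0    0    0    0    0    1    1
  d   0    0    0    1    1    1    2
  c   0    0    0    1    1    1    2
LCS length = dp[4][6] = 2

2


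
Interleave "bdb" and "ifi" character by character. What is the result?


Interleaving "bdb" and "ifi":
  Position 0: 'b' from first, 'i' from second => "bi"
  Position 1: 'd' from first, 'f' from second => "df"
  Position 2: 'b' from first, 'i' from second => "bi"
Result: bidfbi

bidfbi


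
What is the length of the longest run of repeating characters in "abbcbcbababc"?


Input: "abbcbcbababc"
Scanning for longest run:
  Position 1 ('b'): new char, reset run to 1
  Position 2 ('b'): continues run of 'b', length=2
  Position 3 ('c'): new char, reset run to 1
  Position 4 ('b'): new char, reset run to 1
  Position 5 ('c'): new char, reset run to 1
  Position 6 ('b'): new char, reset run to 1
  Position 7 ('a'): new char, reset run to 1
  Position 8 ('b'): new char, reset run to 1
  Position 9 ('a'): new char, reset run to 1
  Position 10 ('b'): new char, reset run to 1
  Position 11 ('c'): new char, reset run to 1
Longest run: 'b' with length 2

2


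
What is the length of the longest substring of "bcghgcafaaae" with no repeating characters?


Input: "bcghgcafaaae"
Sliding window (track last position of each char):
  Position 0 ('b'): window [0,0] length 1 -- new best
  Position 1 ('c'): window [0,1] length 2 -- new best
  Position 2 ('g'): window [0,2] length 3 -- new best
  Position 3 ('h'): window [0,3] length 4 -- new best
  Position 4 ('g'): repeat (last at 2), move window start to 3
  Position 4 ('g'): window [3,4] length 2
  Position 5 ('c'): window [3,5] length 3
  Position 6 ('a'): window [3,6] length 4
  Position 7 ('f'): window [3,7] length 5 -- new best
  Position 8 ('a'): repeat (last at 6), move window start to 7
  Position 8 ('a'): window [7,8] length 2
  Position 9 ('a'): repeat (last at 8), move window start to 9
  Position 9 ('a'): window [9,9] length 1
  Position 10 ('a'): repeat (last at 9), move window start to 10
  Position 10 ('a'): window [10,10] length 1
  Position 11 ('e'): window [10,11] length 2
Longest substring with no repeats: "hgcaf" with length 5

5


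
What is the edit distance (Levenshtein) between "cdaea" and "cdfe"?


Computing edit distance: "cdaea" -> "cdfe"
DP table:
           c    d    f    e
      0    1    2    3    4
  c   1    0    1    2    3
  d   2    1    0    1    2
  a   3    2    1    1    2
  e   4    3    2    2    1
  a   5    4    3    3    2
Edit distance = dp[5][4] = 2

2


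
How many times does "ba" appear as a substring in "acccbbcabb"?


Searching for "ba" in "acccbbcabb"
Scanning each position:
  Position 0: "ac" => no
  Position 1: "cc" => no
  Position 2: "cc" => no
  Position 3: "cb" => no
  Position 4: "bb" => no
  Position 5: "bc" => no
  Position 6: "ca" => no
  Position 7: "ab" => no
  Position 8: "bb" => no
Total occurrences: 0

0


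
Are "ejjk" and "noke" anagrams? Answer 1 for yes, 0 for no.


Strings: "ejjk", "noke"
Sorted first:  ejjk
Sorted second: ekno
Differ at position 1: 'j' vs 'k' => not anagrams

0


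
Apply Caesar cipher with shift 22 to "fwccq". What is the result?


Caesar cipher: shift "fwccq" by 22
  'f' (pos 5) + 22 = pos 1 = 'b'
  'w' (pos 22) + 22 = pos 18 = 's'
  'c' (pos 2) + 22 = pos 24 = 'y'
  'c' (pos 2) + 22 = pos 24 = 'y'
  'q' (pos 16) + 22 = pos 12 = 'm'
Result: bsyym

bsyym


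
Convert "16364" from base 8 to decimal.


Input: "16364" in base 8
Positional expansion:
  Digit '1' (value 1) x 8^4 = 4096
  Digit '6' (value 6) x 8^3 = 3072
  Digit '3' (value 3) x 8^2 = 192
  Digit '6' (value 6) x 8^1 = 48
  Digit '4' (value 4) x 8^0 = 4
Sum = 7412

7412


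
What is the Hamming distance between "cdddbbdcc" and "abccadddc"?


Comparing "cdddbbdcc" and "abccadddc" position by position:
  Position 0: 'c' vs 'a' => differ
  Position 1: 'd' vs 'b' => differ
  Position 2: 'd' vs 'c' => differ
  Position 3: 'd' vs 'c' => differ
  Position 4: 'b' vs 'a' => differ
  Position 5: 'b' vs 'd' => differ
  Position 6: 'd' vs 'd' => same
  Position 7: 'c' vs 'd' => differ
  Position 8: 'c' vs 'c' => same
Total differences (Hamming distance): 7

7


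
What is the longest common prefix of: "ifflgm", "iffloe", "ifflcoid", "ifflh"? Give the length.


Words: ifflgm, iffloe, ifflcoid, ifflh
  Position 0: all 'i' => match
  Position 1: all 'f' => match
  Position 2: all 'f' => match
  Position 3: all 'l' => match
  Position 4: ('g', 'o', 'c', 'h') => mismatch, stop
LCP = "iffl" (length 4)

4


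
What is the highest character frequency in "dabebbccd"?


Input: dabebbccd
Character counts:
  'a': 1
  'b': 3
  'c': 2
  'd': 2
  'e': 1
Maximum frequency: 3

3


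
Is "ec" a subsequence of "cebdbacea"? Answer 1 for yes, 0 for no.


Check if "ec" is a subsequence of "cebdbacea"
Greedy scan:
  Position 0 ('c'): no match needed
  Position 1 ('e'): matches sub[0] = 'e'
  Position 2 ('b'): no match needed
  Position 3 ('d'): no match needed
  Position 4 ('b'): no match needed
  Position 5 ('a'): no match needed
  Position 6 ('c'): matches sub[1] = 'c'
  Position 7 ('e'): no match needed
  Position 8 ('a'): no match needed
All 2 characters matched => is a subsequence

1


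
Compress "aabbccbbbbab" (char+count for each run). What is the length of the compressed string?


Input: aabbccbbbbab
Runs:
  'a' x 2 => "a2"
  'b' x 2 => "b2"
  'c' x 2 => "c2"
  'b' x 4 => "b4"
  'a' x 1 => "a1"
  'b' x 1 => "b1"
Compressed: "a2b2c2b4a1b1"
Compressed length: 12

12


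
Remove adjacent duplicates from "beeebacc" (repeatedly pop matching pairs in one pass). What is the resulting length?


Input: beeebacc
Stack-based adjacent duplicate removal:
  Read 'b': push. Stack: b
  Read 'e': push. Stack: be
  Read 'e': matches stack top 'e' => pop. Stack: b
  Read 'e': push. Stack: be
  Read 'b': push. Stack: beb
  Read 'a': push. Stack: beba
  Read 'c': push. Stack: bebac
  Read 'c': matches stack top 'c' => pop. Stack: beba
Final stack: "beba" (length 4)

4


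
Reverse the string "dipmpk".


Input: dipmpk
Reading characters right to left:
  Position 5: 'k'
  Position 4: 'p'
  Position 3: 'm'
  Position 2: 'p'
  Position 1: 'i'
  Position 0: 'd'
Reversed: kpmpid

kpmpid


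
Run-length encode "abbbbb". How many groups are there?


Input: abbbbb
Scanning for consecutive runs:
  Group 1: 'a' x 1 (positions 0-0)
  Group 2: 'b' x 5 (positions 1-5)
Total groups: 2

2


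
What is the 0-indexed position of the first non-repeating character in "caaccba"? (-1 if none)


Input: caaccba
Character frequencies:
  'a': 3
  'b': 1
  'c': 3
Scanning left to right for freq == 1:
  Position 0 ('c'): freq=3, skip
  Position 1 ('a'): freq=3, skip
  Position 2 ('a'): freq=3, skip
  Position 3 ('c'): freq=3, skip
  Position 4 ('c'): freq=3, skip
  Position 5 ('b'): unique! => answer = 5

5


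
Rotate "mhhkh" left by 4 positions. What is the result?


Input: "mhhkh", rotate left by 4
First 4 characters: "mhhk"
Remaining characters: "h"
Concatenate remaining + first: "h" + "mhhk" = "hmhhk"

hmhhk


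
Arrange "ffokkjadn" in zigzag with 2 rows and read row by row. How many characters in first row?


Zigzag "ffokkjadn" into 2 rows:
Placing characters:
  'f' => row 0
  'f' => row 1
  'o' => row 0
  'k' => row 1
  'k' => row 0
  'j' => row 1
  'a' => row 0
  'd' => row 1
  'n' => row 0
Rows:
  Row 0: "fokan"
  Row 1: "fkjd"
First row length: 5

5


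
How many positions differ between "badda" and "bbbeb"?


Comparing "badda" and "bbbeb" position by position:
  Position 0: 'b' vs 'b' => same
  Position 1: 'a' vs 'b' => DIFFER
  Position 2: 'd' vs 'b' => DIFFER
  Position 3: 'd' vs 'e' => DIFFER
  Position 4: 'a' vs 'b' => DIFFER
Positions that differ: 4

4


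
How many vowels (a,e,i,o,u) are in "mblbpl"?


Input: mblbpl
Checking each character:
  'm' at position 0: consonant
  'b' at position 1: consonant
  'l' at position 2: consonant
  'b' at position 3: consonant
  'p' at position 4: consonant
  'l' at position 5: consonant
Total vowels: 0

0


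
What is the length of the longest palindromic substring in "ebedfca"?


Input: "ebedfca"
Checking substrings for palindromes:
  [0:3] "ebe" (len 3) => palindrome
Longest palindromic substring: "ebe" with length 3

3


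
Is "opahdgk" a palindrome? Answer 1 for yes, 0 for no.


Input: opahdgk
Reversed: kgdhapo
  Compare pos 0 ('o') with pos 6 ('k'): MISMATCH
  Compare pos 1 ('p') with pos 5 ('g'): MISMATCH
  Compare pos 2 ('a') with pos 4 ('d'): MISMATCH
Result: not a palindrome

0


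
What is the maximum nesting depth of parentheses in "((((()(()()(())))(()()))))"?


Input: "((((()(()()(())))(()()))))"
Tracking depth:
  Position 0 '(': depth becomes 1
  Position 1 '(': depth becomes 2
  Position 2 '(': depth becomes 3
  Position 3 '(': depth becomes 4
  Position 4 '(': depth becomes 5
  Position 5 ')': depth becomes 4
  Position 6 '(': depth becomes 5
  Position 7 '(': depth becomes 6
  Position 8 ')': depth becomes 5
  Position 9 '(': depth becomes 6
  Position 10 ')': depth becomes 5
  Position 11 '(': depth becomes 6
  Position 12 '(': depth becomes 7
  Position 13 ')': depth becomes 6
  Position 14 ')': depth becomes 5
  Position 15 ')': depth becomes 4
  Position 16 ')': depth becomes 3
  Position 17 '(': depth becomes 4
  Position 18 '(': depth becomes 5
  Position 19 ')': depth becomes 4
  Position 20 '(': depth becomes 5
  Position 21 ')': depth becomes 4
  Position 22 ')': depth becomes 3
  Position 23 ')': depth becomes 2
  Position 24 ')': depth becomes 1
  Position 25 ')': depth becomes 0
Maximum depth reached: 7

7


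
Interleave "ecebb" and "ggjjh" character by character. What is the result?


Interleaving "ecebb" and "ggjjh":
  Position 0: 'e' from first, 'g' from second => "eg"
  Position 1: 'c' from first, 'g' from second => "cg"
  Position 2: 'e' from first, 'j' from second => "ej"
  Position 3: 'b' from first, 'j' from second => "bj"
  Position 4: 'b' from first, 'h' from second => "bh"
Result: egcgejbjbh

egcgejbjbh


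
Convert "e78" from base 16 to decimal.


Input: "e78" in base 16
Positional expansion:
  Digit 'e' (value 14) x 16^2 = 3584
  Digit '7' (value 7) x 16^1 = 112
  Digit '8' (value 8) x 16^0 = 8
Sum = 3704

3704


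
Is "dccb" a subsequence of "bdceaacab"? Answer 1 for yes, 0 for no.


Check if "dccb" is a subsequence of "bdceaacab"
Greedy scan:
  Position 0 ('b'): no match needed
  Position 1 ('d'): matches sub[0] = 'd'
  Position 2 ('c'): matches sub[1] = 'c'
  Position 3 ('e'): no match needed
  Position 4 ('a'): no match needed
  Position 5 ('a'): no match needed
  Position 6 ('c'): matches sub[2] = 'c'
  Position 7 ('a'): no match needed
  Position 8 ('b'): matches sub[3] = 'b'
All 4 characters matched => is a subsequence

1


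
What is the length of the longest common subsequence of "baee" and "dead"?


LCS of "baee" and "dead"
DP table:
           d    e    a    d
      0    0    0    0    0
  b   0    0    0    0    0
  a   0    0    0    1    1
  e   0    0    1    1    1
  e   0    0    1    1    1
LCS length = dp[4][4] = 1

1


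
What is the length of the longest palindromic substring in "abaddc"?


Input: "abaddc"
Checking substrings for palindromes:
  [0:3] "aba" (len 3) => palindrome
  [3:5] "dd" (len 2) => palindrome
Longest palindromic substring: "aba" with length 3

3


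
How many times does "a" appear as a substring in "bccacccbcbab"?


Searching for "a" in "bccacccbcbab"
Scanning each position:
  Position 0: "b" => no
  Position 1: "c" => no
  Position 2: "c" => no
  Position 3: "a" => MATCH
  Position 4: "c" => no
  Position 5: "c" => no
  Position 6: "c" => no
  Position 7: "b" => no
  Position 8: "c" => no
  Position 9: "b" => no
  Position 10: "a" => MATCH
  Position 11: "b" => no
Total occurrences: 2

2


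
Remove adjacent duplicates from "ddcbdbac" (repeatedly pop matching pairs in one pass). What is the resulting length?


Input: ddcbdbac
Stack-based adjacent duplicate removal:
  Read 'd': push. Stack: d
  Read 'd': matches stack top 'd' => pop. Stack: (empty)
  Read 'c': push. Stack: c
  Read 'b': push. Stack: cb
  Read 'd': push. Stack: cbd
  Read 'b': push. Stack: cbdb
  Read 'a': push. Stack: cbdba
  Read 'c': push. Stack: cbdbac
Final stack: "cbdbac" (length 6)

6


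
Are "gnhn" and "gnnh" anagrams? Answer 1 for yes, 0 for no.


Strings: "gnhn", "gnnh"
Sorted first:  ghnn
Sorted second: ghnn
Sorted forms match => anagrams

1


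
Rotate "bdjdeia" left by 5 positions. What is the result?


Input: "bdjdeia", rotate left by 5
First 5 characters: "bdjde"
Remaining characters: "ia"
Concatenate remaining + first: "ia" + "bdjde" = "iabdjde"

iabdjde


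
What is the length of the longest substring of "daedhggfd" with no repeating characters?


Input: "daedhggfd"
Sliding window (track last position of each char):
  Position 0 ('d'): window [0,0] length 1 -- new best
  Position 1 ('a'): window [0,1] length 2 -- new best
  Position 2 ('e'): window [0,2] length 3 -- new best
  Position 3 ('d'): repeat (last at 0), move window start to 1
  Position 3 ('d'): window [1,3] length 3
  Position 4 ('h'): window [1,4] length 4 -- new best
  Position 5 ('g'): window [1,5] length 5 -- new best
  Position 6 ('g'): repeat (last at 5), move window start to 6
  Position 6 ('g'): window [6,6] length 1
  Position 7 ('f'): window [6,7] length 2
  Position 8 ('d'): window [6,8] length 3
Longest substring with no repeats: "aedhg" with length 5

5


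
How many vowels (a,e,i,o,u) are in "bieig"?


Input: bieig
Checking each character:
  'b' at position 0: consonant
  'i' at position 1: vowel (running total: 1)
  'e' at position 2: vowel (running total: 2)
  'i' at position 3: vowel (running total: 3)
  'g' at position 4: consonant
Total vowels: 3

3


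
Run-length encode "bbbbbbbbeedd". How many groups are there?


Input: bbbbbbbbeedd
Scanning for consecutive runs:
  Group 1: 'b' x 8 (positions 0-7)
  Group 2: 'e' x 2 (positions 8-9)
  Group 3: 'd' x 2 (positions 10-11)
Total groups: 3

3


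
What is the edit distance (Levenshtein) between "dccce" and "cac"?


Computing edit distance: "dccce" -> "cac"
DP table:
           c    a    c
      0    1    2    3
  d   1    1    2    3
  c   2    1    2    2
  c   3    2    2    2
  c   4    3    3    2
  e   5    4    4    3
Edit distance = dp[5][3] = 3

3


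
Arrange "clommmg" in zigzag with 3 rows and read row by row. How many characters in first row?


Zigzag "clommmg" into 3 rows:
Placing characters:
  'c' => row 0
  'l' => row 1
  'o' => row 2
  'm' => row 1
  'm' => row 0
  'm' => row 1
  'g' => row 2
Rows:
  Row 0: "cm"
  Row 1: "lmm"
  Row 2: "og"
First row length: 2

2


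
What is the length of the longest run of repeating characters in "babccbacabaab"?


Input: "babccbacabaab"
Scanning for longest run:
  Position 1 ('a'): new char, reset run to 1
  Position 2 ('b'): new char, reset run to 1
  Position 3 ('c'): new char, reset run to 1
  Position 4 ('c'): continues run of 'c', length=2
  Position 5 ('b'): new char, reset run to 1
  Position 6 ('a'): new char, reset run to 1
  Position 7 ('c'): new char, reset run to 1
  Position 8 ('a'): new char, reset run to 1
  Position 9 ('b'): new char, reset run to 1
  Position 10 ('a'): new char, reset run to 1
  Position 11 ('a'): continues run of 'a', length=2
  Position 12 ('b'): new char, reset run to 1
Longest run: 'c' with length 2

2


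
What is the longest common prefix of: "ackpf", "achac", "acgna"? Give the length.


Words: ackpf, achac, acgna
  Position 0: all 'a' => match
  Position 1: all 'c' => match
  Position 2: ('k', 'h', 'g') => mismatch, stop
LCP = "ac" (length 2)

2


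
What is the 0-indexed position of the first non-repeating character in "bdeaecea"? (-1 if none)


Input: bdeaecea
Character frequencies:
  'a': 2
  'b': 1
  'c': 1
  'd': 1
  'e': 3
Scanning left to right for freq == 1:
  Position 0 ('b'): unique! => answer = 0

0


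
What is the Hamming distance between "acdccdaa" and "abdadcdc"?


Comparing "acdccdaa" and "abdadcdc" position by position:
  Position 0: 'a' vs 'a' => same
  Position 1: 'c' vs 'b' => differ
  Position 2: 'd' vs 'd' => same
  Position 3: 'c' vs 'a' => differ
  Position 4: 'c' vs 'd' => differ
  Position 5: 'd' vs 'c' => differ
  Position 6: 'a' vs 'd' => differ
  Position 7: 'a' vs 'c' => differ
Total differences (Hamming distance): 6

6


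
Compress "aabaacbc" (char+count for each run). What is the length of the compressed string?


Input: aabaacbc
Runs:
  'a' x 2 => "a2"
  'b' x 1 => "b1"
  'a' x 2 => "a2"
  'c' x 1 => "c1"
  'b' x 1 => "b1"
  'c' x 1 => "c1"
Compressed: "a2b1a2c1b1c1"
Compressed length: 12

12


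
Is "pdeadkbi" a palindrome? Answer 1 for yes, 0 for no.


Input: pdeadkbi
Reversed: ibkdaedp
  Compare pos 0 ('p') with pos 7 ('i'): MISMATCH
  Compare pos 1 ('d') with pos 6 ('b'): MISMATCH
  Compare pos 2 ('e') with pos 5 ('k'): MISMATCH
  Compare pos 3 ('a') with pos 4 ('d'): MISMATCH
Result: not a palindrome

0


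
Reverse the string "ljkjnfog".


Input: ljkjnfog
Reading characters right to left:
  Position 7: 'g'
  Position 6: 'o'
  Position 5: 'f'
  Position 4: 'n'
  Position 3: 'j'
  Position 2: 'k'
  Position 1: 'j'
  Position 0: 'l'
Reversed: gofnjkjl

gofnjkjl


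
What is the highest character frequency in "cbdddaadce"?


Input: cbdddaadce
Character counts:
  'a': 2
  'b': 1
  'c': 2
  'd': 4
  'e': 1
Maximum frequency: 4

4


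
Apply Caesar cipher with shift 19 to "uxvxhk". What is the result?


Caesar cipher: shift "uxvxhk" by 19
  'u' (pos 20) + 19 = pos 13 = 'n'
  'x' (pos 23) + 19 = pos 16 = 'q'
  'v' (pos 21) + 19 = pos 14 = 'o'
  'x' (pos 23) + 19 = pos 16 = 'q'
  'h' (pos 7) + 19 = pos 0 = 'a'
  'k' (pos 10) + 19 = pos 3 = 'd'
Result: nqoqad

nqoqad


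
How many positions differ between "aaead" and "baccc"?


Comparing "aaead" and "baccc" position by position:
  Position 0: 'a' vs 'b' => DIFFER
  Position 1: 'a' vs 'a' => same
  Position 2: 'e' vs 'c' => DIFFER
  Position 3: 'a' vs 'c' => DIFFER
  Position 4: 'd' vs 'c' => DIFFER
Positions that differ: 4

4


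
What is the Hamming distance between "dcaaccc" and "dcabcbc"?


Comparing "dcaaccc" and "dcabcbc" position by position:
  Position 0: 'd' vs 'd' => same
  Position 1: 'c' vs 'c' => same
  Position 2: 'a' vs 'a' => same
  Position 3: 'a' vs 'b' => differ
  Position 4: 'c' vs 'c' => same
  Position 5: 'c' vs 'b' => differ
  Position 6: 'c' vs 'c' => same
Total differences (Hamming distance): 2

2


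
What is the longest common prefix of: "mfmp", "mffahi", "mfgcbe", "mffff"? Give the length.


Words: mfmp, mffahi, mfgcbe, mffff
  Position 0: all 'm' => match
  Position 1: all 'f' => match
  Position 2: ('m', 'f', 'g', 'f') => mismatch, stop
LCP = "mf" (length 2)

2


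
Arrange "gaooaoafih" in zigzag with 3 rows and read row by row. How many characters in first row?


Zigzag "gaooaoafih" into 3 rows:
Placing characters:
  'g' => row 0
  'a' => row 1
  'o' => row 2
  'o' => row 1
  'a' => row 0
  'o' => row 1
  'a' => row 2
  'f' => row 1
  'i' => row 0
  'h' => row 1
Rows:
  Row 0: "gai"
  Row 1: "aoofh"
  Row 2: "oa"
First row length: 3

3


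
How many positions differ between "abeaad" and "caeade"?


Comparing "abeaad" and "caeade" position by position:
  Position 0: 'a' vs 'c' => DIFFER
  Position 1: 'b' vs 'a' => DIFFER
  Position 2: 'e' vs 'e' => same
  Position 3: 'a' vs 'a' => same
  Position 4: 'a' vs 'd' => DIFFER
  Position 5: 'd' vs 'e' => DIFFER
Positions that differ: 4

4


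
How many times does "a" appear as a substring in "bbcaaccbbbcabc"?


Searching for "a" in "bbcaaccbbbcabc"
Scanning each position:
  Position 0: "b" => no
  Position 1: "b" => no
  Position 2: "c" => no
  Position 3: "a" => MATCH
  Position 4: "a" => MATCH
  Position 5: "c" => no
  Position 6: "c" => no
  Position 7: "b" => no
  Position 8: "b" => no
  Position 9: "b" => no
  Position 10: "c" => no
  Position 11: "a" => MATCH
  Position 12: "b" => no
  Position 13: "c" => no
Total occurrences: 3

3


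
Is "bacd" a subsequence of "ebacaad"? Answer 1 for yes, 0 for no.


Check if "bacd" is a subsequence of "ebacaad"
Greedy scan:
  Position 0 ('e'): no match needed
  Position 1 ('b'): matches sub[0] = 'b'
  Position 2 ('a'): matches sub[1] = 'a'
  Position 3 ('c'): matches sub[2] = 'c'
  Position 4 ('a'): no match needed
  Position 5 ('a'): no match needed
  Position 6 ('d'): matches sub[3] = 'd'
All 4 characters matched => is a subsequence

1


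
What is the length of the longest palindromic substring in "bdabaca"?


Input: "bdabaca"
Checking substrings for palindromes:
  [2:5] "aba" (len 3) => palindrome
  [4:7] "aca" (len 3) => palindrome
Longest palindromic substring: "aba" with length 3

3


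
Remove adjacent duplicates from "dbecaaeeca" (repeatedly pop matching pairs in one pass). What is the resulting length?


Input: dbecaaeeca
Stack-based adjacent duplicate removal:
  Read 'd': push. Stack: d
  Read 'b': push. Stack: db
  Read 'e': push. Stack: dbe
  Read 'c': push. Stack: dbec
  Read 'a': push. Stack: dbeca
  Read 'a': matches stack top 'a' => pop. Stack: dbec
  Read 'e': push. Stack: dbece
  Read 'e': matches stack top 'e' => pop. Stack: dbec
  Read 'c': matches stack top 'c' => pop. Stack: dbe
  Read 'a': push. Stack: dbea
Final stack: "dbea" (length 4)

4


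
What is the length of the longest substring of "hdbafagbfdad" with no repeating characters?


Input: "hdbafagbfdad"
Sliding window (track last position of each char):
  Position 0 ('h'): window [0,0] length 1 -- new best
  Position 1 ('d'): window [0,1] length 2 -- new best
  Position 2 ('b'): window [0,2] length 3 -- new best
  Position 3 ('a'): window [0,3] length 4 -- new best
  Position 4 ('f'): window [0,4] length 5 -- new best
  Position 5 ('a'): repeat (last at 3), move window start to 4
  Position 5 ('a'): window [4,5] length 2
  Position 6 ('g'): window [4,6] length 3
  Position 7 ('b'): window [4,7] length 4
  Position 8 ('f'): repeat (last at 4), move window start to 5
  Position 8 ('f'): window [5,8] length 4
  Position 9 ('d'): window [5,9] length 5
  Position 10 ('a'): repeat (last at 5), move window start to 6
  Position 10 ('a'): window [6,10] length 5
  Position 11 ('d'): repeat (last at 9), move window start to 10
  Position 11 ('d'): window [10,11] length 2
Longest substring with no repeats: "hdbaf" with length 5

5


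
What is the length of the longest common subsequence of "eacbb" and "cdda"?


LCS of "eacbb" and "cdda"
DP table:
           c    d    d    a
      0    0    0    0    0
  e   0    0    0    0    0
  a   0    0    0    0    1
  c   0    1    1    1    1
  b   0    1    1    1    1
  b   0    1    1    1    1
LCS length = dp[5][4] = 1

1


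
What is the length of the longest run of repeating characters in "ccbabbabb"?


Input: "ccbabbabb"
Scanning for longest run:
  Position 1 ('c'): continues run of 'c', length=2
  Position 2 ('b'): new char, reset run to 1
  Position 3 ('a'): new char, reset run to 1
  Position 4 ('b'): new char, reset run to 1
  Position 5 ('b'): continues run of 'b', length=2
  Position 6 ('a'): new char, reset run to 1
  Position 7 ('b'): new char, reset run to 1
  Position 8 ('b'): continues run of 'b', length=2
Longest run: 'c' with length 2

2


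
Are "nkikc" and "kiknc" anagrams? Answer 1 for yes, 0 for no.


Strings: "nkikc", "kiknc"
Sorted first:  cikkn
Sorted second: cikkn
Sorted forms match => anagrams

1


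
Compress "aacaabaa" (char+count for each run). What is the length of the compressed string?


Input: aacaabaa
Runs:
  'a' x 2 => "a2"
  'c' x 1 => "c1"
  'a' x 2 => "a2"
  'b' x 1 => "b1"
  'a' x 2 => "a2"
Compressed: "a2c1a2b1a2"
Compressed length: 10

10


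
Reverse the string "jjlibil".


Input: jjlibil
Reading characters right to left:
  Position 6: 'l'
  Position 5: 'i'
  Position 4: 'b'
  Position 3: 'i'
  Position 2: 'l'
  Position 1: 'j'
  Position 0: 'j'
Reversed: libiljj

libiljj


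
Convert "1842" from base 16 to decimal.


Input: "1842" in base 16
Positional expansion:
  Digit '1' (value 1) x 16^3 = 4096
  Digit '8' (value 8) x 16^2 = 2048
  Digit '4' (value 4) x 16^1 = 64
  Digit '2' (value 2) x 16^0 = 2
Sum = 6210

6210


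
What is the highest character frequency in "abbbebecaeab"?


Input: abbbebecaeab
Character counts:
  'a': 3
  'b': 5
  'c': 1
  'e': 3
Maximum frequency: 5

5


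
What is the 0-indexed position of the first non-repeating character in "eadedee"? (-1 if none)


Input: eadedee
Character frequencies:
  'a': 1
  'd': 2
  'e': 4
Scanning left to right for freq == 1:
  Position 0 ('e'): freq=4, skip
  Position 1 ('a'): unique! => answer = 1

1


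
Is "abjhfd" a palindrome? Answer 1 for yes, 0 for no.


Input: abjhfd
Reversed: dfhjba
  Compare pos 0 ('a') with pos 5 ('d'): MISMATCH
  Compare pos 1 ('b') with pos 4 ('f'): MISMATCH
  Compare pos 2 ('j') with pos 3 ('h'): MISMATCH
Result: not a palindrome

0


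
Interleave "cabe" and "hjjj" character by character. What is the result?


Interleaving "cabe" and "hjjj":
  Position 0: 'c' from first, 'h' from second => "ch"
  Position 1: 'a' from first, 'j' from second => "aj"
  Position 2: 'b' from first, 'j' from second => "bj"
  Position 3: 'e' from first, 'j' from second => "ej"
Result: chajbjej

chajbjej


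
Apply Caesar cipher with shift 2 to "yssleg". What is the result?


Caesar cipher: shift "yssleg" by 2
  'y' (pos 24) + 2 = pos 0 = 'a'
  's' (pos 18) + 2 = pos 20 = 'u'
  's' (pos 18) + 2 = pos 20 = 'u'
  'l' (pos 11) + 2 = pos 13 = 'n'
  'e' (pos 4) + 2 = pos 6 = 'g'
  'g' (pos 6) + 2 = pos 8 = 'i'
Result: auungi

auungi


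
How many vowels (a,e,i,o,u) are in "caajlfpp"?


Input: caajlfpp
Checking each character:
  'c' at position 0: consonant
  'a' at position 1: vowel (running total: 1)
  'a' at position 2: vowel (running total: 2)
  'j' at position 3: consonant
  'l' at position 4: consonant
  'f' at position 5: consonant
  'p' at position 6: consonant
  'p' at position 7: consonant
Total vowels: 2

2


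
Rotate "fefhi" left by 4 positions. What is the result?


Input: "fefhi", rotate left by 4
First 4 characters: "fefh"
Remaining characters: "i"
Concatenate remaining + first: "i" + "fefh" = "ifefh"

ifefh


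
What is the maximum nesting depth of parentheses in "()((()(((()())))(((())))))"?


Input: "()((()(((()())))(((())))))"
Tracking depth:
  Position 0 '(': depth becomes 1
  Position 1 ')': depth becomes 0
  Position 2 '(': depth becomes 1
  Position 3 '(': depth becomes 2
  Position 4 '(': depth becomes 3
  Position 5 ')': depth becomes 2
  Position 6 '(': depth becomes 3
  Position 7 '(': depth becomes 4
  Position 8 '(': depth becomes 5
  Position 9 '(': depth becomes 6
  Position 10 ')': depth becomes 5
  Position 11 '(': depth becomes 6
  Position 12 ')': depth becomes 5
  Position 13 ')': depth becomes 4
  Position 14 ')': depth becomes 3
  Position 15 ')': depth becomes 2
  Position 16 '(': depth becomes 3
  Position 17 '(': depth becomes 4
  Position 18 '(': depth becomes 5
  Position 19 '(': depth becomes 6
  Position 20 ')': depth becomes 5
  Position 21 ')': depth becomes 4
  Position 22 ')': depth becomes 3
  Position 23 ')': depth becomes 2
  Position 24 ')': depth becomes 1
  Position 25 ')': depth becomes 0
Maximum depth reached: 6

6


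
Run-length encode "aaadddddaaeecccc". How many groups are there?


Input: aaadddddaaeecccc
Scanning for consecutive runs:
  Group 1: 'a' x 3 (positions 0-2)
  Group 2: 'd' x 5 (positions 3-7)
  Group 3: 'a' x 2 (positions 8-9)
  Group 4: 'e' x 2 (positions 10-11)
  Group 5: 'c' x 4 (positions 12-15)
Total groups: 5

5


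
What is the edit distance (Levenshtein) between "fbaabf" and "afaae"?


Computing edit distance: "fbaabf" -> "afaae"
DP table:
           a    f    a    a    e
      0    1    2    3    4    5
  f   1    1    1    2    3    4
  b   2    2    2    2    3    4
  a   3    2    3    2    2    3
  a   4    3    3    3    2    3
  b   5    4    4    4    3    3
  f   6    5    4    5    4    4
Edit distance = dp[6][5] = 4

4


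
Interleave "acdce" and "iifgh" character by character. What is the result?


Interleaving "acdce" and "iifgh":
  Position 0: 'a' from first, 'i' from second => "ai"
  Position 1: 'c' from first, 'i' from second => "ci"
  Position 2: 'd' from first, 'f' from second => "df"
  Position 3: 'c' from first, 'g' from second => "cg"
  Position 4: 'e' from first, 'h' from second => "eh"
Result: aicidfcgeh

aicidfcgeh


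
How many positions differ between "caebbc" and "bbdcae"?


Comparing "caebbc" and "bbdcae" position by position:
  Position 0: 'c' vs 'b' => DIFFER
  Position 1: 'a' vs 'b' => DIFFER
  Position 2: 'e' vs 'd' => DIFFER
  Position 3: 'b' vs 'c' => DIFFER
  Position 4: 'b' vs 'a' => DIFFER
  Position 5: 'c' vs 'e' => DIFFER
Positions that differ: 6

6


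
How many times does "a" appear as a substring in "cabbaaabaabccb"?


Searching for "a" in "cabbaaabaabccb"
Scanning each position:
  Position 0: "c" => no
  Position 1: "a" => MATCH
  Position 2: "b" => no
  Position 3: "b" => no
  Position 4: "a" => MATCH
  Position 5: "a" => MATCH
  Position 6: "a" => MATCH
  Position 7: "b" => no
  Position 8: "a" => MATCH
  Position 9: "a" => MATCH
  Position 10: "b" => no
  Position 11: "c" => no
  Position 12: "c" => no
  Position 13: "b" => no
Total occurrences: 6

6


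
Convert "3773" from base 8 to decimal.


Input: "3773" in base 8
Positional expansion:
  Digit '3' (value 3) x 8^3 = 1536
  Digit '7' (value 7) x 8^2 = 448
  Digit '7' (value 7) x 8^1 = 56
  Digit '3' (value 3) x 8^0 = 3
Sum = 2043

2043


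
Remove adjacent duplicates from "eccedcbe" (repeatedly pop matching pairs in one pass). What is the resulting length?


Input: eccedcbe
Stack-based adjacent duplicate removal:
  Read 'e': push. Stack: e
  Read 'c': push. Stack: ec
  Read 'c': matches stack top 'c' => pop. Stack: e
  Read 'e': matches stack top 'e' => pop. Stack: (empty)
  Read 'd': push. Stack: d
  Read 'c': push. Stack: dc
  Read 'b': push. Stack: dcb
  Read 'e': push. Stack: dcbe
Final stack: "dcbe" (length 4)

4
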